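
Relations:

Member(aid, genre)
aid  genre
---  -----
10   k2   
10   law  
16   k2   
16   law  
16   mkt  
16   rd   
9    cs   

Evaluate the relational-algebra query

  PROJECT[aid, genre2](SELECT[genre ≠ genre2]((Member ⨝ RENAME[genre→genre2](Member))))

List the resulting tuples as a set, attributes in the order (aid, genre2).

ρ[genre→genre2]: schema becomes (aid, genre2); tuples unchanged.
Member ⋈ RENAME[genre→genre2](Member) (natural join on aid): {(10, k2, k2), (10, k2, law), (10, law, k2), (10, law, law), (16, k2, k2), (16, k2, law), (16, k2, mkt), (16, k2, rd), (16, law, k2), (16, law, law), (16, law, mkt), (16, law, rd), (16, mkt, k2), (16, mkt, law), (16, mkt, mkt), (16, mkt, rd), (16, rd, k2), (16, rd, law), (16, rd, mkt), (16, rd, rd), (9, cs, cs)}
Selection genre ≠ genre2: {(10, k2, law), (10, law, k2), (16, k2, law), (16, k2, mkt), (16, k2, rd), (16, law, k2), (16, law, mkt), (16, law, rd), (16, mkt, k2), (16, mkt, law), (16, mkt, rd), (16, rd, k2), (16, rd, law), (16, rd, mkt)}
π_{aid, genre2} gives {(10, k2), (10, law), (16, k2), (16, law), (16, mkt), (16, rd)} (8 duplicate(s) eliminated).

{(10, k2), (10, law), (16, k2), (16, law), (16, mkt), (16, rd)}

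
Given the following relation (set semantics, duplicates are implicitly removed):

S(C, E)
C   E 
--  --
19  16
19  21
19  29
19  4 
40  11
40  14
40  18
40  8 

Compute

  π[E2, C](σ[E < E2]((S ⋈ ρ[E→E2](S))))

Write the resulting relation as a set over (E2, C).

ρ[E→E2]: schema becomes (C, E2); tuples unchanged.
Natural join on C: {(19, 16, 16), (19, 16, 21), (19, 16, 29), (19, 16, 4), (19, 21, 16), (19, 21, 21), (19, 21, 29), (19, 21, 4), (19, 29, 16), (19, 29, 21), (19, 29, 29), (19, 29, 4), (19, 4, 16), (19, 4, 21), (19, 4, 29), (19, 4, 4), (40, 11, 11), (40, 11, 14), (40, 11, 18), (40, 11, 8), (40, 14, 11), (40, 14, 14), (40, 14, 18), (40, 14, 8), (40, 18, 11), (40, 18, 14), (40, 18, 18), (40, 18, 8), (40, 8, 11), (40, 8, 14), (40, 8, 18), (40, 8, 8)}
Selection E < E2: {(19, 16, 21), (19, 16, 29), (19, 21, 29), (19, 4, 16), (19, 4, 21), (19, 4, 29), (40, 11, 14), (40, 11, 18), (40, 14, 18), (40, 8, 11), (40, 8, 14), (40, 8, 18)}
Projecting to E2, C (6 duplicate(s) eliminated): {(11, 40), (14, 40), (16, 19), (18, 40), (21, 19), (29, 19)}

{(11, 40), (14, 40), (16, 19), (18, 40), (21, 19), (29, 19)}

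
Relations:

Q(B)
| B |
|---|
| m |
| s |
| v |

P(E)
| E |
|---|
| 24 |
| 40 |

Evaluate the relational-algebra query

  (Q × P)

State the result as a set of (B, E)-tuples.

{(m, 24), (m, 40), (s, 24), (s, 40), (v, 24), (v, 40)}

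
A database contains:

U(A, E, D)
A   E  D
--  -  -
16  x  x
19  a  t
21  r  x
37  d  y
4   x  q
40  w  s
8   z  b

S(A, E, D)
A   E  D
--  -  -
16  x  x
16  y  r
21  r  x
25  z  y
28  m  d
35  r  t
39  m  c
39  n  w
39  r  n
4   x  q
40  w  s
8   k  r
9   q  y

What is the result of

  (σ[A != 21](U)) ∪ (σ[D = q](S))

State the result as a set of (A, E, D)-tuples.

σ[A != 21]: keep tuples satisfying A != 21 → {(16, x, x), (19, a, t), (37, d, y), (4, x, q), (40, w, s), (8, z, b)}
σ[D = q]: keep tuples satisfying D = q → {(4, x, q)}
Taking the union: {(16, x, x), (19, a, t), (37, d, y), (4, x, q), (40, w, s), (8, z, b)}

{(16, x, x), (19, a, t), (37, d, y), (4, x, q), (40, w, s), (8, z, b)}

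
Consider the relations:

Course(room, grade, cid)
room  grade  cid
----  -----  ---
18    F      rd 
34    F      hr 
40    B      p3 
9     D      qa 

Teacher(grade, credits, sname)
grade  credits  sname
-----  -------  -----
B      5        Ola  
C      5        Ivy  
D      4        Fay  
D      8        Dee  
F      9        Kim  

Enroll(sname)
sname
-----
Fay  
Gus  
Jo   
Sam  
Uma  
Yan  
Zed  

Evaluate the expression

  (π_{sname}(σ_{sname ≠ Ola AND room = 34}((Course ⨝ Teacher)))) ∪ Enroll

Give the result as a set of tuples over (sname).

{Fay, Gus, Jo, Kim, Sam, Uma, Yan, Zed}

Course ⋈ Teacher (natural join on grade): {(18, F, rd, 9, Kim), (34, F, hr, 9, Kim), (40, B, p3, 5, Ola), (9, D, qa, 4, Fay), (9, D, qa, 8, Dee)}
σ[sname ≠ Ola AND room = 34]: keep tuples satisfying sname ≠ Ola AND room = 34 → {(34, F, hr, 9, Kim)}
Projecting to sname: {Kim}
Taking the union: {Fay, Gus, Jo, Kim, Sam, Uma, Yan, Zed}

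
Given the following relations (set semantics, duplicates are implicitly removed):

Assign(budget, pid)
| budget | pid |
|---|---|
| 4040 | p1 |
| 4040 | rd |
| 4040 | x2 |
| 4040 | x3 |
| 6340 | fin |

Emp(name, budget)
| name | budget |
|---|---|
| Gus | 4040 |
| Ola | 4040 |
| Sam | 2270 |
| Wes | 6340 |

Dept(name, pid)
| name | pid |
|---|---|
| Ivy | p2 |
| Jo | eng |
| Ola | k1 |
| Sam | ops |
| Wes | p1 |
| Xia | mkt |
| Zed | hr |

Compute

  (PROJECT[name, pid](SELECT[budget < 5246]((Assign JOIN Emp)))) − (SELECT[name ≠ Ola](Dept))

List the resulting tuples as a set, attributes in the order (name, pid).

{(Gus, p1), (Gus, rd), (Gus, x2), (Gus, x3), (Ola, p1), (Ola, rd), (Ola, x2), (Ola, x3)}

Joining Assign and Emp on budget yields {(4040, p1, Gus), (4040, p1, Ola), (4040, rd, Gus), (4040, rd, Ola), (4040, x2, Gus), (4040, x2, Ola), (4040, x3, Gus), (4040, x3, Ola), (6340, fin, Wes)}.
Apply σ_{budget < 5246}; surviving tuples: {(4040, p1, Gus), (4040, p1, Ola), (4040, rd, Gus), (4040, rd, Ola), (4040, x2, Gus), (4040, x2, Ola), (4040, x3, Gus), (4040, x3, Ola)}
π[name, pid]: project onto (name, pid) → {(Gus, p1), (Gus, rd), (Gus, x2), (Gus, x3), (Ola, p1), (Ola, rd), (Ola, x2), (Ola, x3)}
Apply σ_{name ≠ Ola}; surviving tuples: {(Ivy, p2), (Jo, eng), (Sam, ops), (Wes, p1), (Xia, mkt), (Zed, hr)}
Difference: {(Gus, p1), (Gus, rd), (Gus, x2), (Gus, x3), (Ola, p1), (Ola, rd), (Ola, x2), (Ola, x3)} with {(Ivy, p2), (Jo, eng), (Sam, ops), (Wes, p1), (Xia, mkt), (Zed, hr)} → {(Gus, p1), (Gus, rd), (Gus, x2), (Gus, x3), (Ola, p1), (Ola, rd), (Ola, x2), (Ola, x3)}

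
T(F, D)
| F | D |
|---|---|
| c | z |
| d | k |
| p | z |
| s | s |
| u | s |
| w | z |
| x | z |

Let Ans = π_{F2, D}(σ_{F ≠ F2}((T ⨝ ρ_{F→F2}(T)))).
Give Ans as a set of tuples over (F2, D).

{(c, z), (p, z), (s, s), (u, s), (w, z), (x, z)}

ρ[F→F2]: schema becomes (F2, D); tuples unchanged.
Natural join on D: {(c, z, c), (c, z, p), (c, z, w), (c, z, x), (d, k, d), (p, z, c), (p, z, p), (p, z, w), (p, z, x), (s, s, s), (s, s, u), (u, s, s), (u, s, u), (w, z, c), (w, z, p), (w, z, w), (w, z, x), (x, z, c), (x, z, p), (x, z, w), (x, z, x)}
Filtering on F ≠ F2 leaves {(c, z, p), (c, z, w), (c, z, x), (p, z, c), (p, z, w), (p, z, x), (s, s, u), (u, s, s), (w, z, c), (w, z, p), (w, z, x), (x, z, c), (x, z, p), (x, z, w)}.
π[F2, D]: project onto (F2, D) (8 duplicate(s) eliminated) → {(c, z), (p, z), (s, s), (u, s), (w, z), (x, z)}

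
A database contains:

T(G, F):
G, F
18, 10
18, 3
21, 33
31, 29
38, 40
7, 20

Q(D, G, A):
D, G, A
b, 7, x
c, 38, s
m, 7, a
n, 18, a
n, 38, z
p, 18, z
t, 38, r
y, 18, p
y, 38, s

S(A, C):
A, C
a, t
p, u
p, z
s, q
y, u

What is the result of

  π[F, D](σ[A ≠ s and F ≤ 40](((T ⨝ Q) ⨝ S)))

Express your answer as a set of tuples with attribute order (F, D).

{(10, n), (10, y), (20, m), (3, n), (3, y)}

Joining T and Q on G yields {(18, 10, n, a), (18, 10, p, z), (18, 10, y, p), (18, 3, n, a), (18, 3, p, z), (18, 3, y, p), (38, 40, c, s), (38, 40, n, z), (38, 40, t, r), (38, 40, y, s), (7, 20, b, x), (7, 20, m, a)}.
Joining (T ⨝ Q) and S on A yields {(18, 10, n, a, t), (18, 10, y, p, u), (18, 10, y, p, z), (18, 3, n, a, t), (18, 3, y, p, u), (18, 3, y, p, z), (38, 40, c, s, q), (38, 40, y, s, q), (7, 20, m, a, t)}.
Apply σ_{A ≠ s and F ≤ 40}; surviving tuples: {(18, 10, n, a, t), (18, 10, y, p, u), (18, 10, y, p, z), (18, 3, n, a, t), (18, 3, y, p, u), (18, 3, y, p, z), (7, 20, m, a, t)}
Keep only column(s) F, D (2 duplicate(s) eliminated): {(10, n), (10, y), (20, m), (3, n), (3, y)}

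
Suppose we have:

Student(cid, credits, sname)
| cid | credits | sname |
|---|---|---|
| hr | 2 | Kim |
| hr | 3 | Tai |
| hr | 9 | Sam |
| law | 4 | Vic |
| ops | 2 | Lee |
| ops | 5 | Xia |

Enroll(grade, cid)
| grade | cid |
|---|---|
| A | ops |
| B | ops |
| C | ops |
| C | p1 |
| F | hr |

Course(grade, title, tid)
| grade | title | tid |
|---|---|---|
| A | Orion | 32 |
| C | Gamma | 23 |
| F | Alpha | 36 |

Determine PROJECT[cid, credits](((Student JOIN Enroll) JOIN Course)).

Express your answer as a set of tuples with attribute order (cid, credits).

Joining Student and Enroll on cid yields {(hr, 2, Kim, F), (hr, 3, Tai, F), (hr, 9, Sam, F), (ops, 2, Lee, A), (ops, 2, Lee, B), (ops, 2, Lee, C), (ops, 5, Xia, A), (ops, 5, Xia, B), (ops, 5, Xia, C)}.
Joining (Student JOIN Enroll) and Course on grade yields {(hr, 2, Kim, F, Alpha, 36), (hr, 3, Tai, F, Alpha, 36), (hr, 9, Sam, F, Alpha, 36), (ops, 2, Lee, A, Orion, 32), (ops, 2, Lee, C, Gamma, 23), (ops, 5, Xia, A, Orion, 32), (ops, 5, Xia, C, Gamma, 23)}.
Keep only column(s) cid, credits (2 duplicate(s) eliminated): {(hr, 2), (hr, 3), (hr, 9), (ops, 2), (ops, 5)}

{(hr, 2), (hr, 3), (hr, 9), (ops, 2), (ops, 5)}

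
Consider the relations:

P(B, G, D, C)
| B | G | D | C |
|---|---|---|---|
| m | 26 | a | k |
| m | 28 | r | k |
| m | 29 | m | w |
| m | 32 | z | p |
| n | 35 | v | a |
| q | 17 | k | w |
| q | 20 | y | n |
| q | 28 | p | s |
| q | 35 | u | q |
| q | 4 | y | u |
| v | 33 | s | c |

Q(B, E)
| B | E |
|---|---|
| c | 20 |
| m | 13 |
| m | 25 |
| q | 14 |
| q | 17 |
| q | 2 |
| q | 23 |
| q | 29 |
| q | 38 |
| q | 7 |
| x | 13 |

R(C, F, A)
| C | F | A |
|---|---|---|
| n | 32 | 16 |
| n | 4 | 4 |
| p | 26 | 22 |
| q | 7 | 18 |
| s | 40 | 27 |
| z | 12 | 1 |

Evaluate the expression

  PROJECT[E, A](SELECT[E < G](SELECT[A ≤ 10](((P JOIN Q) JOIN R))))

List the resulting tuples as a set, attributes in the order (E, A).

P ⋈ Q (natural join on B): {(m, 26, a, k, 13), (m, 26, a, k, 25), (m, 28, r, k, 13), (m, 28, r, k, 25), (m, 29, m, w, 13), (m, 29, m, w, 25), (m, 32, z, p, 13), (m, 32, z, p, 25), (q, 17, k, w, 14), (q, 17, k, w, 17), (q, 17, k, w, 2), (q, 17, k, w, 23), (q, 17, k, w, 29), (q, 17, k, w, 38), (q, 17, k, w, 7), (q, 20, y, n, 14), (q, 20, y, n, 17), (q, 20, y, n, 2), (q, 20, y, n, 23), (q, 20, y, n, 29), (q, 20, y, n, 38), (q, 20, y, n, 7), (q, 28, p, s, 14), (q, 28, p, s, 17), (q, 28, p, s, 2), (q, 28, p, s, 23), (q, 28, p, s, 29), (q, 28, p, s, 38), (q, 28, p, s, 7), (q, 35, u, q, 14), (q, 35, u, q, 17), (q, 35, u, q, 2), (q, 35, u, q, 23), (q, 35, u, q, 29), (q, 35, u, q, 38), (q, 35, u, q, 7), (q, 4, y, u, 14), (q, 4, y, u, 17), (q, 4, y, u, 2), (q, 4, y, u, 23), (q, 4, y, u, 29), (q, 4, y, u, 38), (q, 4, y, u, 7)}
(P JOIN Q) ⋈ R (natural join on C): {(m, 32, z, p, 13, 26, 22), (m, 32, z, p, 25, 26, 22), (q, 20, y, n, 14, 32, 16), (q, 20, y, n, 14, 4, 4), (q, 20, y, n, 17, 32, 16), (q, 20, y, n, 17, 4, 4), (q, 20, y, n, 2, 32, 16), (q, 20, y, n, 2, 4, 4), (q, 20, y, n, 23, 32, 16), (q, 20, y, n, 23, 4, 4), (q, 20, y, n, 29, 32, 16), (q, 20, y, n, 29, 4, 4), (q, 20, y, n, 38, 32, 16), (q, 20, y, n, 38, 4, 4), (q, 20, y, n, 7, 32, 16), (q, 20, y, n, 7, 4, 4), (q, 28, p, s, 14, 40, 27), (q, 28, p, s, 17, 40, 27), (q, 28, p, s, 2, 40, 27), (q, 28, p, s, 23, 40, 27), (q, 28, p, s, 29, 40, 27), (q, 28, p, s, 38, 40, 27), (q, 28, p, s, 7, 40, 27), (q, 35, u, q, 14, 7, 18), (q, 35, u, q, 17, 7, 18), (q, 35, u, q, 2, 7, 18), (q, 35, u, q, 23, 7, 18), (q, 35, u, q, 29, 7, 18), (q, 35, u, q, 38, 7, 18), (q, 35, u, q, 7, 7, 18)}
Selection A ≤ 10: {(q, 20, y, n, 14, 4, 4), (q, 20, y, n, 17, 4, 4), (q, 20, y, n, 2, 4, 4), (q, 20, y, n, 23, 4, 4), (q, 20, y, n, 29, 4, 4), (q, 20, y, n, 38, 4, 4), (q, 20, y, n, 7, 4, 4)}
Selection E < G: {(q, 20, y, n, 14, 4, 4), (q, 20, y, n, 17, 4, 4), (q, 20, y, n, 2, 4, 4), (q, 20, y, n, 7, 4, 4)}
π_{E, A} gives {(14, 4), (17, 4), (2, 4), (7, 4)}.

{(14, 4), (17, 4), (2, 4), (7, 4)}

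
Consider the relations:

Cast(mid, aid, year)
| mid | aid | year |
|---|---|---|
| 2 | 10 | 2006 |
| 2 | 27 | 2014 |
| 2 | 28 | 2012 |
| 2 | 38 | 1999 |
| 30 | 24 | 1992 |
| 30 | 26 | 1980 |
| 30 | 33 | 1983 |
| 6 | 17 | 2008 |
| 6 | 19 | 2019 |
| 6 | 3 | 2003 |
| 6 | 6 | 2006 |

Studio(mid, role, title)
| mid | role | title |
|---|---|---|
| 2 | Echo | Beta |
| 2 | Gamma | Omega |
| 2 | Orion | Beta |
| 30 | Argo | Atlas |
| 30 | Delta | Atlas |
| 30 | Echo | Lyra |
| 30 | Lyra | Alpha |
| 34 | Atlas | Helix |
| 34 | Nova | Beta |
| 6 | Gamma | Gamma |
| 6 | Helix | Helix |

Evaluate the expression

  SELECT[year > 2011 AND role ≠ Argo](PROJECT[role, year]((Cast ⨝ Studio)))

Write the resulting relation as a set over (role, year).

{(Echo, 2012), (Echo, 2014), (Gamma, 2012), (Gamma, 2014), (Gamma, 2019), (Helix, 2019), (Orion, 2012), (Orion, 2014)}

Joining Cast and Studio on mid yields {(2, 10, 2006, Echo, Beta), (2, 10, 2006, Gamma, Omega), (2, 10, 2006, Orion, Beta), (2, 27, 2014, Echo, Beta), (2, 27, 2014, Gamma, Omega), (2, 27, 2014, Orion, Beta), (2, 28, 2012, Echo, Beta), (2, 28, 2012, Gamma, Omega), (2, 28, 2012, Orion, Beta), (2, 38, 1999, Echo, Beta), (2, 38, 1999, Gamma, Omega), (2, 38, 1999, Orion, Beta), (30, 24, 1992, Argo, Atlas), (30, 24, 1992, Delta, Atlas), (30, 24, 1992, Echo, Lyra), (30, 24, 1992, Lyra, Alpha), (30, 26, 1980, Argo, Atlas), (30, 26, 1980, Delta, Atlas), (30, 26, 1980, Echo, Lyra), (30, 26, 1980, Lyra, Alpha), (30, 33, 1983, Argo, Atlas), (30, 33, 1983, Delta, Atlas), (30, 33, 1983, Echo, Lyra), (30, 33, 1983, Lyra, Alpha), (6, 17, 2008, Gamma, Gamma), (6, 17, 2008, Helix, Helix), (6, 19, 2019, Gamma, Gamma), (6, 19, 2019, Helix, Helix), (6, 3, 2003, Gamma, Gamma), (6, 3, 2003, Helix, Helix), (6, 6, 2006, Gamma, Gamma), (6, 6, 2006, Helix, Helix)}.
π[role, year]: project onto (role, year) (1 duplicate(s) eliminated) → {(Argo, 1980), (Argo, 1983), (Argo, 1992), (Delta, 1980), (Delta, 1983), (Delta, 1992), (Echo, 1980), (Echo, 1983), (Echo, 1992), (Echo, 1999), (Echo, 2006), (Echo, 2012), (Echo, 2014), (Gamma, 1999), (Gamma, 2003), (Gamma, 2006), (Gamma, 2008), (Gamma, 2012), (Gamma, 2014), (Gamma, 2019), (Helix, 2003), (Helix, 2006), (Helix, 2008), (Helix, 2019), (Lyra, 1980), (Lyra, 1983), (Lyra, 1992), (Orion, 1999), (Orion, 2006), (Orion, 2012), (Orion, 2014)}
σ[year > 2011 AND role ≠ Argo]: keep tuples satisfying year > 2011 AND role ≠ Argo → {(Echo, 2012), (Echo, 2014), (Gamma, 2012), (Gamma, 2014), (Gamma, 2019), (Helix, 2019), (Orion, 2012), (Orion, 2014)}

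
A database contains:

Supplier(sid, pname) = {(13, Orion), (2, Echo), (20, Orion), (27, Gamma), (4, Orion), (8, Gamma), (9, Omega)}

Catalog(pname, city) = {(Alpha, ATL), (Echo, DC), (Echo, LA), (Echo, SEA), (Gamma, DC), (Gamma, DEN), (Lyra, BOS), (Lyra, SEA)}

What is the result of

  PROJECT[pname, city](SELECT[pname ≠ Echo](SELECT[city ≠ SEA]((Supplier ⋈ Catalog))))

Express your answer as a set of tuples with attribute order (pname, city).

Natural join on pname: {(2, Echo, DC), (2, Echo, LA), (2, Echo, SEA), (27, Gamma, DC), (27, Gamma, DEN), (8, Gamma, DC), (8, Gamma, DEN)}
Selection city ≠ SEA: {(2, Echo, DC), (2, Echo, LA), (27, Gamma, DC), (27, Gamma, DEN), (8, Gamma, DC), (8, Gamma, DEN)}
Selection pname ≠ Echo: {(27, Gamma, DC), (27, Gamma, DEN), (8, Gamma, DC), (8, Gamma, DEN)}
π[pname, city]: project onto (pname, city) (2 duplicate(s) eliminated) → {(Gamma, DC), (Gamma, DEN)}

{(Gamma, DC), (Gamma, DEN)}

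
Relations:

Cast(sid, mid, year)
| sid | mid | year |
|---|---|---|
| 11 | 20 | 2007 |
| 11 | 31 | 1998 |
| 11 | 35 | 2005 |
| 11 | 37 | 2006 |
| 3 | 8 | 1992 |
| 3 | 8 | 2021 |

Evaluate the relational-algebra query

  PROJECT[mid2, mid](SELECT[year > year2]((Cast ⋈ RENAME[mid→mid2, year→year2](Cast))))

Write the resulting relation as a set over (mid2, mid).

{(31, 20), (31, 35), (31, 37), (35, 20), (35, 37), (37, 20), (8, 8)}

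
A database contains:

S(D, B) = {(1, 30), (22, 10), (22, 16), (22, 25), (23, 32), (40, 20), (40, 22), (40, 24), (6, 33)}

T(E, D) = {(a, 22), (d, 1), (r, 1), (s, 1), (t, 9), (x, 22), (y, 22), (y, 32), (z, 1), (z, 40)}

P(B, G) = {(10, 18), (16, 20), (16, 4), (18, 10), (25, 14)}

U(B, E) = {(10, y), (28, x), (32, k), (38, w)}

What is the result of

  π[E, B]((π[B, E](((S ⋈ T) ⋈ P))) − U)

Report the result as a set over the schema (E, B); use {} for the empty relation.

Joining S and T on D yields {(1, 30, d), (1, 30, r), (1, 30, s), (1, 30, z), (22, 10, a), (22, 10, x), (22, 10, y), (22, 16, a), (22, 16, x), (22, 16, y), (22, 25, a), (22, 25, x), (22, 25, y), (40, 20, z), (40, 22, z), (40, 24, z)}.
Joining (S ⋈ T) and P on B yields {(22, 10, a, 18), (22, 10, x, 18), (22, 10, y, 18), (22, 16, a, 20), (22, 16, a, 4), (22, 16, x, 20), (22, 16, x, 4), (22, 16, y, 20), (22, 16, y, 4), (22, 25, a, 14), (22, 25, x, 14), (22, 25, y, 14)}.
π_{B, E} gives {(10, a), (10, x), (10, y), (16, a), (16, x), (16, y), (25, a), (25, x), (25, y)} (3 duplicate(s) eliminated).
Taking the difference: {(10, a), (10, x), (16, a), (16, x), (16, y), (25, a), (25, x), (25, y)}
π_{E, B} gives {(a, 10), (a, 16), (a, 25), (x, 10), (x, 16), (x, 25), (y, 16), (y, 25)}.

{(a, 10), (a, 16), (a, 25), (x, 10), (x, 16), (x, 25), (y, 16), (y, 25)}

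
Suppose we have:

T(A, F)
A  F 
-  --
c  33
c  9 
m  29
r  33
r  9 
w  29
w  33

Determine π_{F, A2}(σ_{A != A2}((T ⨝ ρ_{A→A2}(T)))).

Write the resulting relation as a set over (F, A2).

ρ[A→A2]: schema becomes (A2, F); tuples unchanged.
T ⋈ ρ_{A→A2}(T) (natural join on F): {(c, 33, c), (c, 33, r), (c, 33, w), (c, 9, c), (c, 9, r), (m, 29, m), (m, 29, w), (r, 33, c), (r, 33, r), (r, 33, w), (r, 9, c), (r, 9, r), (w, 29, m), (w, 29, w), (w, 33, c), (w, 33, r), (w, 33, w)}
Filtering on A != A2 leaves {(c, 33, r), (c, 33, w), (c, 9, r), (m, 29, w), (r, 33, c), (r, 33, w), (r, 9, c), (w, 29, m), (w, 33, c), (w, 33, r)}.
Keep only column(s) F, A2 (3 duplicate(s) eliminated): {(29, m), (29, w), (33, c), (33, r), (33, w), (9, c), (9, r)}

{(29, m), (29, w), (33, c), (33, r), (33, w), (9, c), (9, r)}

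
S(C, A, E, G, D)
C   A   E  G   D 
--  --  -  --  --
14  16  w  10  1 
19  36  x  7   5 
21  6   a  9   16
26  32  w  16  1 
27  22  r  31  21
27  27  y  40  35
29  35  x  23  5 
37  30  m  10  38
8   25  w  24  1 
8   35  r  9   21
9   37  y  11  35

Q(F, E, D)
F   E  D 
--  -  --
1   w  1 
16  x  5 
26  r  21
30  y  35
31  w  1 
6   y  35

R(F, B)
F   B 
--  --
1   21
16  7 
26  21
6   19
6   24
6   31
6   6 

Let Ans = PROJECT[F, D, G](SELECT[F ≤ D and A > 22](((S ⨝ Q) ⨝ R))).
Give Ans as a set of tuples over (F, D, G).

{(1, 1, 16), (1, 1, 24), (6, 35, 11), (6, 35, 40)}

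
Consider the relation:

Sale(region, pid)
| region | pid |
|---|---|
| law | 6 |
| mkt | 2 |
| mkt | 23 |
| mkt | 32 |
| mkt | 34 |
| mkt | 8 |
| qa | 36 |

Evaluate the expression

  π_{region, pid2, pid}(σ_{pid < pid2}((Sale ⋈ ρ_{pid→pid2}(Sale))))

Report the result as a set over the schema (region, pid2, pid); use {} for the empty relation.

ρ[pid→pid2]: schema becomes (region, pid2); tuples unchanged.
Natural join on region: {(law, 6, 6), (mkt, 2, 2), (mkt, 2, 23), (mkt, 2, 32), (mkt, 2, 34), (mkt, 2, 8), (mkt, 23, 2), (mkt, 23, 23), (mkt, 23, 32), (mkt, 23, 34), (mkt, 23, 8), (mkt, 32, 2), (mkt, 32, 23), (mkt, 32, 32), (mkt, 32, 34), (mkt, 32, 8), (mkt, 34, 2), (mkt, 34, 23), (mkt, 34, 32), (mkt, 34, 34), (mkt, 34, 8), (mkt, 8, 2), (mkt, 8, 23), (mkt, 8, 32), (mkt, 8, 34), (mkt, 8, 8), (qa, 36, 36)}
Filtering on pid < pid2 leaves {(mkt, 2, 23), (mkt, 2, 32), (mkt, 2, 34), (mkt, 2, 8), (mkt, 23, 32), (mkt, 23, 34), (mkt, 32, 34), (mkt, 8, 23), (mkt, 8, 32), (mkt, 8, 34)}.
Projecting to region, pid2, pid: {(mkt, 23, 2), (mkt, 23, 8), (mkt, 32, 2), (mkt, 32, 23), (mkt, 32, 8), (mkt, 34, 2), (mkt, 34, 23), (mkt, 34, 32), (mkt, 34, 8), (mkt, 8, 2)}

{(mkt, 23, 2), (mkt, 23, 8), (mkt, 32, 2), (mkt, 32, 23), (mkt, 32, 8), (mkt, 34, 2), (mkt, 34, 23), (mkt, 34, 32), (mkt, 34, 8), (mkt, 8, 2)}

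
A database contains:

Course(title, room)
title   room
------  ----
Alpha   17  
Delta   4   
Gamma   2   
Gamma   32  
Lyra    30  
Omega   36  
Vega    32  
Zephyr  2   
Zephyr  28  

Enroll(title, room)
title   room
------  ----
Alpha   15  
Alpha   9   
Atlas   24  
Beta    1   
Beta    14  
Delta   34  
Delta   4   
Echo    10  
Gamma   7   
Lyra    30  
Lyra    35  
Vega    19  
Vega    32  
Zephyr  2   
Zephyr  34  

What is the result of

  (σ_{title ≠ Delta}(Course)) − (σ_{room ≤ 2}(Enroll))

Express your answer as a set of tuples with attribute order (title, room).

{(Alpha, 17), (Gamma, 2), (Gamma, 32), (Lyra, 30), (Omega, 36), (Vega, 32), (Zephyr, 28)}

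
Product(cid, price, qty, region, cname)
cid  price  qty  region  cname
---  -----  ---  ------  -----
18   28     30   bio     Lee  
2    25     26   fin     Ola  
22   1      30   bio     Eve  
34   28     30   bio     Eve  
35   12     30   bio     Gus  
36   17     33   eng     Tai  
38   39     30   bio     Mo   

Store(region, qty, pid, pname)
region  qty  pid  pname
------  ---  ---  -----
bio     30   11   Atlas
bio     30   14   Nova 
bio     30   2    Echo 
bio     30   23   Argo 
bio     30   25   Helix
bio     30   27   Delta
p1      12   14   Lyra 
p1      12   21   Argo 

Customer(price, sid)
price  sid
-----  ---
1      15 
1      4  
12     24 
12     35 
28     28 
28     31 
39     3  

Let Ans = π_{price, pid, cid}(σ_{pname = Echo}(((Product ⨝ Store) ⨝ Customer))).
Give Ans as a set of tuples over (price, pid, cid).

Natural join on qty, region: {(18, 28, 30, bio, Lee, 11, Atlas), (18, 28, 30, bio, Lee, 14, Nova), (18, 28, 30, bio, Lee, 2, Echo), (18, 28, 30, bio, Lee, 23, Argo), (18, 28, 30, bio, Lee, 25, Helix), (18, 28, 30, bio, Lee, 27, Delta), (22, 1, 30, bio, Eve, 11, Atlas), (22, 1, 30, bio, Eve, 14, Nova), (22, 1, 30, bio, Eve, 2, Echo), (22, 1, 30, bio, Eve, 23, Argo), (22, 1, 30, bio, Eve, 25, Helix), (22, 1, 30, bio, Eve, 27, Delta), (34, 28, 30, bio, Eve, 11, Atlas), (34, 28, 30, bio, Eve, 14, Nova), (34, 28, 30, bio, Eve, 2, Echo), (34, 28, 30, bio, Eve, 23, Argo), (34, 28, 30, bio, Eve, 25, Helix), (34, 28, 30, bio, Eve, 27, Delta), (35, 12, 30, bio, Gus, 11, Atlas), (35, 12, 30, bio, Gus, 14, Nova), (35, 12, 30, bio, Gus, 2, Echo), (35, 12, 30, bio, Gus, 23, Argo), (35, 12, 30, bio, Gus, 25, Helix), (35, 12, 30, bio, Gus, 27, Delta), (38, 39, 30, bio, Mo, 11, Atlas), (38, 39, 30, bio, Mo, 14, Nova), (38, 39, 30, bio, Mo, 2, Echo), (38, 39, 30, bio, Mo, 23, Argo), (38, 39, 30, bio, Mo, 25, Helix), (38, 39, 30, bio, Mo, 27, Delta)}
Natural join on price: {(18, 28, 30, bio, Lee, 11, Atlas, 28), (18, 28, 30, bio, Lee, 11, Atlas, 31), (18, 28, 30, bio, Lee, 14, Nova, 28), (18, 28, 30, bio, Lee, 14, Nova, 31), (18, 28, 30, bio, Lee, 2, Echo, 28), (18, 28, 30, bio, Lee, 2, Echo, 31), (18, 28, 30, bio, Lee, 23, Argo, 28), (18, 28, 30, bio, Lee, 23, Argo, 31), (18, 28, 30, bio, Lee, 25, Helix, 28), (18, 28, 30, bio, Lee, 25, Helix, 31), (18, 28, 30, bio, Lee, 27, Delta, 28), (18, 28, 30, bio, Lee, 27, Delta, 31), (22, 1, 30, bio, Eve, 11, Atlas, 15), (22, 1, 30, bio, Eve, 11, Atlas, 4), (22, 1, 30, bio, Eve, 14, Nova, 15), (22, 1, 30, bio, Eve, 14, Nova, 4), (22, 1, 30, bio, Eve, 2, Echo, 15), (22, 1, 30, bio, Eve, 2, Echo, 4), (22, 1, 30, bio, Eve, 23, Argo, 15), (22, 1, 30, bio, Eve, 23, Argo, 4), (22, 1, 30, bio, Eve, 25, Helix, 15), (22, 1, 30, bio, Eve, 25, Helix, 4), (22, 1, 30, bio, Eve, 27, Delta, 15), (22, 1, 30, bio, Eve, 27, Delta, 4), (34, 28, 30, bio, Eve, 11, Atlas, 28), (34, 28, 30, bio, Eve, 11, Atlas, 31), (34, 28, 30, bio, Eve, 14, Nova, 28), (34, 28, 30, bio, Eve, 14, Nova, 31), (34, 28, 30, bio, Eve, 2, Echo, 28), (34, 28, 30, bio, Eve, 2, Echo, 31), (34, 28, 30, bio, Eve, 23, Argo, 28), (34, 28, 30, bio, Eve, 23, Argo, 31), (34, 28, 30, bio, Eve, 25, Helix, 28), (34, 28, 30, bio, Eve, 25, Helix, 31), (34, 28, 30, bio, Eve, 27, Delta, 28), (34, 28, 30, bio, Eve, 27, Delta, 31), (35, 12, 30, bio, Gus, 11, Atlas, 24), (35, 12, 30, bio, Gus, 11, Atlas, 35), (35, 12, 30, bio, Gus, 14, Nova, 24), (35, 12, 30, bio, Gus, 14, Nova, 35), (35, 12, 30, bio, Gus, 2, Echo, 24), (35, 12, 30, bio, Gus, 2, Echo, 35), (35, 12, 30, bio, Gus, 23, Argo, 24), (35, 12, 30, bio, Gus, 23, Argo, 35), (35, 12, 30, bio, Gus, 25, Helix, 24), (35, 12, 30, bio, Gus, 25, Helix, 35), (35, 12, 30, bio, Gus, 27, Delta, 24), (35, 12, 30, bio, Gus, 27, Delta, 35), (38, 39, 30, bio, Mo, 11, Atlas, 3), (38, 39, 30, bio, Mo, 14, Nova, 3), (38, 39, 30, bio, Mo, 2, Echo, 3), (38, 39, 30, bio, Mo, 23, Argo, 3), (38, 39, 30, bio, Mo, 25, Helix, 3), (38, 39, 30, bio, Mo, 27, Delta, 3)}
Selection pname = Echo: {(18, 28, 30, bio, Lee, 2, Echo, 28), (18, 28, 30, bio, Lee, 2, Echo, 31), (22, 1, 30, bio, Eve, 2, Echo, 15), (22, 1, 30, bio, Eve, 2, Echo, 4), (34, 28, 30, bio, Eve, 2, Echo, 28), (34, 28, 30, bio, Eve, 2, Echo, 31), (35, 12, 30, bio, Gus, 2, Echo, 24), (35, 12, 30, bio, Gus, 2, Echo, 35), (38, 39, 30, bio, Mo, 2, Echo, 3)}
Projecting to price, pid, cid (4 duplicate(s) eliminated): {(1, 2, 22), (12, 2, 35), (28, 2, 18), (28, 2, 34), (39, 2, 38)}

{(1, 2, 22), (12, 2, 35), (28, 2, 18), (28, 2, 34), (39, 2, 38)}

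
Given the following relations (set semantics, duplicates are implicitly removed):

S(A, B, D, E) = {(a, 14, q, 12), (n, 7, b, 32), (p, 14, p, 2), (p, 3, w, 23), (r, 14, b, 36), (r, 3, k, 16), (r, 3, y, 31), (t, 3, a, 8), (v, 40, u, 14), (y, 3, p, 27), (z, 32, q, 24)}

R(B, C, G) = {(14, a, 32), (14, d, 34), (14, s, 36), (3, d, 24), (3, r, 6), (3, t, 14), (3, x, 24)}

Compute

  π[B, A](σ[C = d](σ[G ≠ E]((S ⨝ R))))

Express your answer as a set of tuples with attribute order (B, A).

{(14, a), (14, p), (14, r), (3, p), (3, r), (3, t), (3, y)}

Joining S and R on B yields {(a, 14, q, 12, a, 32), (a, 14, q, 12, d, 34), (a, 14, q, 12, s, 36), (p, 14, p, 2, a, 32), (p, 14, p, 2, d, 34), (p, 14, p, 2, s, 36), (p, 3, w, 23, d, 24), (p, 3, w, 23, r, 6), (p, 3, w, 23, t, 14), (p, 3, w, 23, x, 24), (r, 14, b, 36, a, 32), (r, 14, b, 36, d, 34), (r, 14, b, 36, s, 36), (r, 3, k, 16, d, 24), (r, 3, k, 16, r, 6), (r, 3, k, 16, t, 14), (r, 3, k, 16, x, 24), (r, 3, y, 31, d, 24), (r, 3, y, 31, r, 6), (r, 3, y, 31, t, 14), (r, 3, y, 31, x, 24), (t, 3, a, 8, d, 24), (t, 3, a, 8, r, 6), (t, 3, a, 8, t, 14), (t, 3, a, 8, x, 24), (y, 3, p, 27, d, 24), (y, 3, p, 27, r, 6), (y, 3, p, 27, t, 14), (y, 3, p, 27, x, 24)}.
Selection G ≠ E: {(a, 14, q, 12, a, 32), (a, 14, q, 12, d, 34), (a, 14, q, 12, s, 36), (p, 14, p, 2, a, 32), (p, 14, p, 2, d, 34), (p, 14, p, 2, s, 36), (p, 3, w, 23, d, 24), (p, 3, w, 23, r, 6), (p, 3, w, 23, t, 14), (p, 3, w, 23, x, 24), (r, 14, b, 36, a, 32), (r, 14, b, 36, d, 34), (r, 3, k, 16, d, 24), (r, 3, k, 16, r, 6), (r, 3, k, 16, t, 14), (r, 3, k, 16, x, 24), (r, 3, y, 31, d, 24), (r, 3, y, 31, r, 6), (r, 3, y, 31, t, 14), (r, 3, y, 31, x, 24), (t, 3, a, 8, d, 24), (t, 3, a, 8, r, 6), (t, 3, a, 8, t, 14), (t, 3, a, 8, x, 24), (y, 3, p, 27, d, 24), (y, 3, p, 27, r, 6), (y, 3, p, 27, t, 14), (y, 3, p, 27, x, 24)}
Selection C = d: {(a, 14, q, 12, d, 34), (p, 14, p, 2, d, 34), (p, 3, w, 23, d, 24), (r, 14, b, 36, d, 34), (r, 3, k, 16, d, 24), (r, 3, y, 31, d, 24), (t, 3, a, 8, d, 24), (y, 3, p, 27, d, 24)}
π_{B, A} gives {(14, a), (14, p), (14, r), (3, p), (3, r), (3, t), (3, y)} (1 duplicate(s) eliminated).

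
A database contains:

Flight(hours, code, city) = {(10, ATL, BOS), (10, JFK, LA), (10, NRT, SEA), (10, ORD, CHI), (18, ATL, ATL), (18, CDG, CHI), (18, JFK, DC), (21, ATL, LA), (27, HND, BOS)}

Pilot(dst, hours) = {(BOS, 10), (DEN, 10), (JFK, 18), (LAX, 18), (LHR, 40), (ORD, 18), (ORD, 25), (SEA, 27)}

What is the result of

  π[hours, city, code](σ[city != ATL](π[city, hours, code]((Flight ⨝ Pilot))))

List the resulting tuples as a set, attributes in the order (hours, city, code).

Flight ⋈ Pilot (natural join on hours): {(10, ATL, BOS, BOS), (10, ATL, BOS, DEN), (10, JFK, LA, BOS), (10, JFK, LA, DEN), (10, NRT, SEA, BOS), (10, NRT, SEA, DEN), (10, ORD, CHI, BOS), (10, ORD, CHI, DEN), (18, ATL, ATL, JFK), (18, ATL, ATL, LAX), (18, ATL, ATL, ORD), (18, CDG, CHI, JFK), (18, CDG, CHI, LAX), (18, CDG, CHI, ORD), (18, JFK, DC, JFK), (18, JFK, DC, LAX), (18, JFK, DC, ORD), (27, HND, BOS, SEA)}
Projecting to city, hours, code (10 duplicate(s) eliminated): {(ATL, 18, ATL), (BOS, 10, ATL), (BOS, 27, HND), (CHI, 10, ORD), (CHI, 18, CDG), (DC, 18, JFK), (LA, 10, JFK), (SEA, 10, NRT)}
Selection city != ATL: {(BOS, 10, ATL), (BOS, 27, HND), (CHI, 10, ORD), (CHI, 18, CDG), (DC, 18, JFK), (LA, 10, JFK), (SEA, 10, NRT)}
Projecting to hours, city, code: {(10, BOS, ATL), (10, CHI, ORD), (10, LA, JFK), (10, SEA, NRT), (18, CHI, CDG), (18, DC, JFK), (27, BOS, HND)}

{(10, BOS, ATL), (10, CHI, ORD), (10, LA, JFK), (10, SEA, NRT), (18, CHI, CDG), (18, DC, JFK), (27, BOS, HND)}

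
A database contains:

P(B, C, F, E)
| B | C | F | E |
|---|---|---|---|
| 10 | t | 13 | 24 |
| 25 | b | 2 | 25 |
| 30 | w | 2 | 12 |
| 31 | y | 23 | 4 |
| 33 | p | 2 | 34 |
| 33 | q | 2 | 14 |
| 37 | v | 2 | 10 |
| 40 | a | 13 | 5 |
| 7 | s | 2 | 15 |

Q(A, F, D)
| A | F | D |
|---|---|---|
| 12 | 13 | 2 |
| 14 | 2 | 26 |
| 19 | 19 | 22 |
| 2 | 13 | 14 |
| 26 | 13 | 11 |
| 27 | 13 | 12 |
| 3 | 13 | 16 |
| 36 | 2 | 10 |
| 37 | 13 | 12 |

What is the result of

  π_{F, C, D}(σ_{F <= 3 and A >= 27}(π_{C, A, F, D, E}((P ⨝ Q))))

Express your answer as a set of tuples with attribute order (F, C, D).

Joining P and Q on F yields {(10, t, 13, 24, 12, 2), (10, t, 13, 24, 2, 14), (10, t, 13, 24, 26, 11), (10, t, 13, 24, 27, 12), (10, t, 13, 24, 3, 16), (10, t, 13, 24, 37, 12), (25, b, 2, 25, 14, 26), (25, b, 2, 25, 36, 10), (30, w, 2, 12, 14, 26), (30, w, 2, 12, 36, 10), (33, p, 2, 34, 14, 26), (33, p, 2, 34, 36, 10), (33, q, 2, 14, 14, 26), (33, q, 2, 14, 36, 10), (37, v, 2, 10, 14, 26), (37, v, 2, 10, 36, 10), (40, a, 13, 5, 12, 2), (40, a, 13, 5, 2, 14), (40, a, 13, 5, 26, 11), (40, a, 13, 5, 27, 12), (40, a, 13, 5, 3, 16), (40, a, 13, 5, 37, 12), (7, s, 2, 15, 14, 26), (7, s, 2, 15, 36, 10)}.
π_{C, A, F, D, E} gives {(a, 12, 13, 2, 5), (a, 2, 13, 14, 5), (a, 26, 13, 11, 5), (a, 27, 13, 12, 5), (a, 3, 13, 16, 5), (a, 37, 13, 12, 5), (b, 14, 2, 26, 25), (b, 36, 2, 10, 25), (p, 14, 2, 26, 34), (p, 36, 2, 10, 34), (q, 14, 2, 26, 14), (q, 36, 2, 10, 14), (s, 14, 2, 26, 15), (s, 36, 2, 10, 15), (t, 12, 13, 2, 24), (t, 2, 13, 14, 24), (t, 26, 13, 11, 24), (t, 27, 13, 12, 24), (t, 3, 13, 16, 24), (t, 37, 13, 12, 24), (v, 14, 2, 26, 10), (v, 36, 2, 10, 10), (w, 14, 2, 26, 12), (w, 36, 2, 10, 12)}.
Apply σ_{F <= 3 and A >= 27}; surviving tuples: {(b, 36, 2, 10, 25), (p, 36, 2, 10, 34), (q, 36, 2, 10, 14), (s, 36, 2, 10, 15), (v, 36, 2, 10, 10), (w, 36, 2, 10, 12)}
π_{F, C, D} gives {(2, b, 10), (2, p, 10), (2, q, 10), (2, s, 10), (2, v, 10), (2, w, 10)}.

{(2, b, 10), (2, p, 10), (2, q, 10), (2, s, 10), (2, v, 10), (2, w, 10)}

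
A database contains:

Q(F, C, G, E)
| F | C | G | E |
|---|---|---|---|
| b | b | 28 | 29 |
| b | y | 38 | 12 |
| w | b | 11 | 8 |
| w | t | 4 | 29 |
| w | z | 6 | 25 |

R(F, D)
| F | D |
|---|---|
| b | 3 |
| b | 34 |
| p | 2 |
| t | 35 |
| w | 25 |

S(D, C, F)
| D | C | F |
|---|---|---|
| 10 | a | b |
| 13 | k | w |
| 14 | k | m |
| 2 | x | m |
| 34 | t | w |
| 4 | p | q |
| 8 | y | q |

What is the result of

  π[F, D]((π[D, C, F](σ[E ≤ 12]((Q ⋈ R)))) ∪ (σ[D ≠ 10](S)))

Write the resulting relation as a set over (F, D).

{(b, 3), (b, 34), (m, 14), (m, 2), (q, 4), (q, 8), (w, 13), (w, 25), (w, 34)}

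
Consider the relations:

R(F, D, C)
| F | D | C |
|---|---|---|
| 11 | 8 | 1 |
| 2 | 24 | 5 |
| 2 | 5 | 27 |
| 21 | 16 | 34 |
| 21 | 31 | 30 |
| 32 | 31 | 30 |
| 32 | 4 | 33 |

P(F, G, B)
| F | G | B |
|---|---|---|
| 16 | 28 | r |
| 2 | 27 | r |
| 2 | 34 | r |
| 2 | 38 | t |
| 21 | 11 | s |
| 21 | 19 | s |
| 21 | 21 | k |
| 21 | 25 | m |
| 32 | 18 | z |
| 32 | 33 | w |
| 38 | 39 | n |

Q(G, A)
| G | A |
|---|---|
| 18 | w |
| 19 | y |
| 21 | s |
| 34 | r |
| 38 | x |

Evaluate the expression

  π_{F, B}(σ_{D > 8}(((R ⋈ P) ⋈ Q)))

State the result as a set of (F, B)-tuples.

Joining R and P on F yields {(2, 24, 5, 27, r), (2, 24, 5, 34, r), (2, 24, 5, 38, t), (2, 5, 27, 27, r), (2, 5, 27, 34, r), (2, 5, 27, 38, t), (21, 16, 34, 11, s), (21, 16, 34, 19, s), (21, 16, 34, 21, k), (21, 16, 34, 25, m), (21, 31, 30, 11, s), (21, 31, 30, 19, s), (21, 31, 30, 21, k), (21, 31, 30, 25, m), (32, 31, 30, 18, z), (32, 31, 30, 33, w), (32, 4, 33, 18, z), (32, 4, 33, 33, w)}.
Joining (R ⋈ P) and Q on G yields {(2, 24, 5, 34, r, r), (2, 24, 5, 38, t, x), (2, 5, 27, 34, r, r), (2, 5, 27, 38, t, x), (21, 16, 34, 19, s, y), (21, 16, 34, 21, k, s), (21, 31, 30, 19, s, y), (21, 31, 30, 21, k, s), (32, 31, 30, 18, z, w), (32, 4, 33, 18, z, w)}.
Filtering on D > 8 leaves {(2, 24, 5, 34, r, r), (2, 24, 5, 38, t, x), (21, 16, 34, 19, s, y), (21, 16, 34, 21, k, s), (21, 31, 30, 19, s, y), (21, 31, 30, 21, k, s), (32, 31, 30, 18, z, w)}.
Projecting to F, B (2 duplicate(s) eliminated): {(2, r), (2, t), (21, k), (21, s), (32, z)}

{(2, r), (2, t), (21, k), (21, s), (32, z)}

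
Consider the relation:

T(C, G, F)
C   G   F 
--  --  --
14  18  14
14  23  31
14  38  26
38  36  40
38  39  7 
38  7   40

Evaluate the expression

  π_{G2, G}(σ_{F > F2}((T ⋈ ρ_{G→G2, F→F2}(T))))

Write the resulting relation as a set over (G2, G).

{(18, 23), (18, 38), (38, 23), (39, 36), (39, 7)}

ρ[G→G2, F→F2]: schema becomes (C, G2, F2); tuples unchanged.
Joining T and ρ_{G→G2, F→F2}(T) on C yields {(14, 18, 14, 18, 14), (14, 18, 14, 23, 31), (14, 18, 14, 38, 26), (14, 23, 31, 18, 14), (14, 23, 31, 23, 31), (14, 23, 31, 38, 26), (14, 38, 26, 18, 14), (14, 38, 26, 23, 31), (14, 38, 26, 38, 26), (38, 36, 40, 36, 40), (38, 36, 40, 39, 7), (38, 36, 40, 7, 40), (38, 39, 7, 36, 40), (38, 39, 7, 39, 7), (38, 39, 7, 7, 40), (38, 7, 40, 36, 40), (38, 7, 40, 39, 7), (38, 7, 40, 7, 40)}.
Apply σ_{F > F2}; surviving tuples: {(14, 23, 31, 18, 14), (14, 23, 31, 38, 26), (14, 38, 26, 18, 14), (38, 36, 40, 39, 7), (38, 7, 40, 39, 7)}
π[G2, G]: project onto (G2, G) → {(18, 23), (18, 38), (38, 23), (39, 36), (39, 7)}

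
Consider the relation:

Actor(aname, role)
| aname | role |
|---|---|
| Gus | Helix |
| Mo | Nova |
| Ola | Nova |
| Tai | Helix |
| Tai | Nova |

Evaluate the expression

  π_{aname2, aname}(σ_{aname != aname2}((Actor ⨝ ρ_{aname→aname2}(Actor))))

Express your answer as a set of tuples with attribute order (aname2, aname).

ρ[aname→aname2]: schema becomes (aname2, role); tuples unchanged.
Natural join on role: {(Gus, Helix, Gus), (Gus, Helix, Tai), (Mo, Nova, Mo), (Mo, Nova, Ola), (Mo, Nova, Tai), (Ola, Nova, Mo), (Ola, Nova, Ola), (Ola, Nova, Tai), (Tai, Helix, Gus), (Tai, Helix, Tai), (Tai, Nova, Mo), (Tai, Nova, Ola), (Tai, Nova, Tai)}
σ[aname != aname2]: keep tuples satisfying aname != aname2 → {(Gus, Helix, Tai), (Mo, Nova, Ola), (Mo, Nova, Tai), (Ola, Nova, Mo), (Ola, Nova, Tai), (Tai, Helix, Gus), (Tai, Nova, Mo), (Tai, Nova, Ola)}
Projecting to aname2, aname: {(Gus, Tai), (Mo, Ola), (Mo, Tai), (Ola, Mo), (Ola, Tai), (Tai, Gus), (Tai, Mo), (Tai, Ola)}

{(Gus, Tai), (Mo, Ola), (Mo, Tai), (Ola, Mo), (Ola, Tai), (Tai, Gus), (Tai, Mo), (Tai, Ola)}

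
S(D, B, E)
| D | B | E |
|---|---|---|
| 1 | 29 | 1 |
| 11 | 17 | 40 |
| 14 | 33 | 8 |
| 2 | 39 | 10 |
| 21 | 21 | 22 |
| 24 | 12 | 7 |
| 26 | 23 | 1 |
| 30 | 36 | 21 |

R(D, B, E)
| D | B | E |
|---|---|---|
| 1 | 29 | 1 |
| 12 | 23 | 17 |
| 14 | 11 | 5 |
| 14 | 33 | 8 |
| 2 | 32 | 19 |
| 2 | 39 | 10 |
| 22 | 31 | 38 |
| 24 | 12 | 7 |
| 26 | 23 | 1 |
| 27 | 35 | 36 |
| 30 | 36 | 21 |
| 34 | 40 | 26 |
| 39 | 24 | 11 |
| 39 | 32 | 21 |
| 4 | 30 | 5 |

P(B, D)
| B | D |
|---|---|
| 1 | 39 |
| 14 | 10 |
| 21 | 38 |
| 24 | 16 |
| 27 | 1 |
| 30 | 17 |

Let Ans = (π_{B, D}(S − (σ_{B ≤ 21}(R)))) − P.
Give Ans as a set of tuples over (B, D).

Apply σ_{B ≤ 21}; surviving tuples: {(14, 11, 5), (24, 12, 7)}
Difference: {(1, 29, 1), (11, 17, 40), (14, 33, 8), (2, 39, 10), (21, 21, 22), (24, 12, 7), (26, 23, 1), (30, 36, 21)} with {(14, 11, 5), (24, 12, 7)} → {(1, 29, 1), (11, 17, 40), (14, 33, 8), (2, 39, 10), (21, 21, 22), (26, 23, 1), (30, 36, 21)}
π[B, D]: project onto (B, D) → {(17, 11), (21, 21), (23, 26), (29, 1), (33, 14), (36, 30), (39, 2)}
Difference: {(17, 11), (21, 21), (23, 26), (29, 1), (33, 14), (36, 30), (39, 2)} with {(1, 39), (14, 10), (21, 38), (24, 16), (27, 1), (30, 17)} → {(17, 11), (21, 21), (23, 26), (29, 1), (33, 14), (36, 30), (39, 2)}

{(17, 11), (21, 21), (23, 26), (29, 1), (33, 14), (36, 30), (39, 2)}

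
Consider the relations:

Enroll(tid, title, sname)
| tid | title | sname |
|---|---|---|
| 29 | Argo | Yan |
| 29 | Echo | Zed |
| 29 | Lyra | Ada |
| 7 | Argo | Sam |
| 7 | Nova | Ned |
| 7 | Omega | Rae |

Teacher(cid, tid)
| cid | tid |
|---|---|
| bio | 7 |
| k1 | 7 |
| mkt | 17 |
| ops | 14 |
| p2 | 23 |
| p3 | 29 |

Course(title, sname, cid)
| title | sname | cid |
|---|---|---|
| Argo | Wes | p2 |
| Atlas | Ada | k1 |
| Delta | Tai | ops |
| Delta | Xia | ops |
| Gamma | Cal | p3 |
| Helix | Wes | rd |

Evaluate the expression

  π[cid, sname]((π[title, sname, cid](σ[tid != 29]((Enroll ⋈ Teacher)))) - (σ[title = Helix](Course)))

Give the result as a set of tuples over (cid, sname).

{(bio, Ned), (bio, Rae), (bio, Sam), (k1, Ned), (k1, Rae), (k1, Sam)}

Joining Enroll and Teacher on tid yields {(29, Argo, Yan, p3), (29, Echo, Zed, p3), (29, Lyra, Ada, p3), (7, Argo, Sam, bio), (7, Argo, Sam, k1), (7, Nova, Ned, bio), (7, Nova, Ned, k1), (7, Omega, Rae, bio), (7, Omega, Rae, k1)}.
Filtering on tid != 29 leaves {(7, Argo, Sam, bio), (7, Argo, Sam, k1), (7, Nova, Ned, bio), (7, Nova, Ned, k1), (7, Omega, Rae, bio), (7, Omega, Rae, k1)}.
Projecting to title, sname, cid: {(Argo, Sam, bio), (Argo, Sam, k1), (Nova, Ned, bio), (Nova, Ned, k1), (Omega, Rae, bio), (Omega, Rae, k1)}
Filtering on title = Helix leaves {(Helix, Wes, rd)}.
Difference: {(Argo, Sam, bio), (Argo, Sam, k1), (Nova, Ned, bio), (Nova, Ned, k1), (Omega, Rae, bio), (Omega, Rae, k1)} with {(Helix, Wes, rd)} → {(Argo, Sam, bio), (Argo, Sam, k1), (Nova, Ned, bio), (Nova, Ned, k1), (Omega, Rae, bio), (Omega, Rae, k1)}
Projecting to cid, sname: {(bio, Ned), (bio, Rae), (bio, Sam), (k1, Ned), (k1, Rae), (k1, Sam)}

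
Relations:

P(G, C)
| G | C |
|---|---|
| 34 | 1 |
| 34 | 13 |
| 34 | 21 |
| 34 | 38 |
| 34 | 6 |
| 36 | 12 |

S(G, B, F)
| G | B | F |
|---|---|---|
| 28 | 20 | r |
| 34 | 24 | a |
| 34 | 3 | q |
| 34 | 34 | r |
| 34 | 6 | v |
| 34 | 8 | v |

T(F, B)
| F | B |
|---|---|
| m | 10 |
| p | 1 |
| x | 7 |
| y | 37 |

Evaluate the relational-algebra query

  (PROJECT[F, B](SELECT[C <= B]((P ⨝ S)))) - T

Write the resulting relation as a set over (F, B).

{(a, 24), (q, 3), (r, 34), (v, 6), (v, 8)}

Natural join on G: {(34, 1, 24, a), (34, 1, 3, q), (34, 1, 34, r), (34, 1, 6, v), (34, 1, 8, v), (34, 13, 24, a), (34, 13, 3, q), (34, 13, 34, r), (34, 13, 6, v), (34, 13, 8, v), (34, 21, 24, a), (34, 21, 3, q), (34, 21, 34, r), (34, 21, 6, v), (34, 21, 8, v), (34, 38, 24, a), (34, 38, 3, q), (34, 38, 34, r), (34, 38, 6, v), (34, 38, 8, v), (34, 6, 24, a), (34, 6, 3, q), (34, 6, 34, r), (34, 6, 6, v), (34, 6, 8, v)}
Apply σ_{C <= B}; surviving tuples: {(34, 1, 24, a), (34, 1, 3, q), (34, 1, 34, r), (34, 1, 6, v), (34, 1, 8, v), (34, 13, 24, a), (34, 13, 34, r), (34, 21, 24, a), (34, 21, 34, r), (34, 6, 24, a), (34, 6, 34, r), (34, 6, 6, v), (34, 6, 8, v)}
π_{F, B} gives {(a, 24), (q, 3), (r, 34), (v, 6), (v, 8)} (8 duplicate(s) eliminated).
Taking the difference: {(a, 24), (q, 3), (r, 34), (v, 6), (v, 8)}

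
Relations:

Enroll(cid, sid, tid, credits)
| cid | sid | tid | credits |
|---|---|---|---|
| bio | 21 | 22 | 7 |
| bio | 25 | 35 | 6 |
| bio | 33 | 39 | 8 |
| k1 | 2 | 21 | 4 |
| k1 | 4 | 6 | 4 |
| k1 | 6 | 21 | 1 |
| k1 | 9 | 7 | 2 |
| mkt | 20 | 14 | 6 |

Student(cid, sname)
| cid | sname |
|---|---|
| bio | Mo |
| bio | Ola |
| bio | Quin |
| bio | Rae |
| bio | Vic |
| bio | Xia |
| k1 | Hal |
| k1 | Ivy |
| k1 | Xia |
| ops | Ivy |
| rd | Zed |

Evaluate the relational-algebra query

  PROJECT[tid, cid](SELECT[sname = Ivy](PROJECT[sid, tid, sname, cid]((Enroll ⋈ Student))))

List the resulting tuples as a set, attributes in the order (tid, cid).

{(21, k1), (6, k1), (7, k1)}

Natural join on cid: {(bio, 21, 22, 7, Mo), (bio, 21, 22, 7, Ola), (bio, 21, 22, 7, Quin), (bio, 21, 22, 7, Rae), (bio, 21, 22, 7, Vic), (bio, 21, 22, 7, Xia), (bio, 25, 35, 6, Mo), (bio, 25, 35, 6, Ola), (bio, 25, 35, 6, Quin), (bio, 25, 35, 6, Rae), (bio, 25, 35, 6, Vic), (bio, 25, 35, 6, Xia), (bio, 33, 39, 8, Mo), (bio, 33, 39, 8, Ola), (bio, 33, 39, 8, Quin), (bio, 33, 39, 8, Rae), (bio, 33, 39, 8, Vic), (bio, 33, 39, 8, Xia), (k1, 2, 21, 4, Hal), (k1, 2, 21, 4, Ivy), (k1, 2, 21, 4, Xia), (k1, 4, 6, 4, Hal), (k1, 4, 6, 4, Ivy), (k1, 4, 6, 4, Xia), (k1, 6, 21, 1, Hal), (k1, 6, 21, 1, Ivy), (k1, 6, 21, 1, Xia), (k1, 9, 7, 2, Hal), (k1, 9, 7, 2, Ivy), (k1, 9, 7, 2, Xia)}
Keep only column(s) sid, tid, sname, cid: {(2, 21, Hal, k1), (2, 21, Ivy, k1), (2, 21, Xia, k1), (21, 22, Mo, bio), (21, 22, Ola, bio), (21, 22, Quin, bio), (21, 22, Rae, bio), (21, 22, Vic, bio), (21, 22, Xia, bio), (25, 35, Mo, bio), (25, 35, Ola, bio), (25, 35, Quin, bio), (25, 35, Rae, bio), (25, 35, Vic, bio), (25, 35, Xia, bio), (33, 39, Mo, bio), (33, 39, Ola, bio), (33, 39, Quin, bio), (33, 39, Rae, bio), (33, 39, Vic, bio), (33, 39, Xia, bio), (4, 6, Hal, k1), (4, 6, Ivy, k1), (4, 6, Xia, k1), (6, 21, Hal, k1), (6, 21, Ivy, k1), (6, 21, Xia, k1), (9, 7, Hal, k1), (9, 7, Ivy, k1), (9, 7, Xia, k1)}
Filtering on sname = Ivy leaves {(2, 21, Ivy, k1), (4, 6, Ivy, k1), (6, 21, Ivy, k1), (9, 7, Ivy, k1)}.
Keep only column(s) tid, cid (1 duplicate(s) eliminated): {(21, k1), (6, k1), (7, k1)}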